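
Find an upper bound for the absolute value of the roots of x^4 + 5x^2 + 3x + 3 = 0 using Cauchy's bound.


Cauchy's bound: all roots r satisfy |r| <= 1 + max(|a_i/a_n|) for i = 0,...,n-1
where a_n is the leading coefficient.

Coefficients: [1, 0, 5, 3, 3]
Leading coefficient a_n = 1
Ratios |a_i/a_n|: 0, 5, 3, 3
Maximum ratio: 5
Cauchy's bound: |r| <= 1 + 5 = 6

Upper bound = 6


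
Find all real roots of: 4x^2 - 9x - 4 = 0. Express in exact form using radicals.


Using the quadratic formula: x = (-b ± sqrt(b^2 - 4ac)) / (2a)
Here a = 4, b = -9, c = -4
Discriminant = b^2 - 4ac = (-9)^2 - 4(4)(-4) = 81 + 64 = 145
Since discriminant = 145 > 0, there are two real roots.
x = (9 ± sqrt(145)) / 8
Numerically: x ≈ 2.6302 or x ≈ -0.3802

x = (9 + sqrt(145)) / 8 or x = (9 - sqrt(145)) / 8


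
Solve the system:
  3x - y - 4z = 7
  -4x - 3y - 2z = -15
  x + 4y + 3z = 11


Using Cramer's rule. Expand each determinant along the first row.
D  = 3*[(-3)*3 - (-2)*4] - (-1)*[(-4)*3 - (-2)*1] + (-4)*[(-4)*4 - (-3)*1]
  = 3*(-1) - (-1)*(-10) + (-4)*(-13) = 39
Dx = 7*[(-3)*3 - (-2)*4] - (-1)*[(-15)*3 - (-2)*11] + (-4)*[(-15)*4 - (-3)*11]
  = 7*(-1) - (-1)*(-23) + (-4)*(-27) = 78
Dy = 3*[(-15)*3 - (-2)*11] - 7*[(-4)*3 - (-2)*1] + (-4)*[(-4)*11 - (-15)*1]
  = 3*(-23) - 7*(-10) + (-4)*(-29) = 117
Dz = 3*[(-3)*11 - (-15)*4] - (-1)*[(-4)*11 - (-15)*1] + 7*[(-4)*4 - (-3)*1]
  = 3*(27) - (-1)*(-29) + 7*(-13) = -39
x = Dx/D = 78/39 = 2, y = Dy/D = 117/39 = 3, z = Dz/D = -39/39 = -1
Check eq1: (3)(2) + (-1)(3) + (-4)(-1) = 7 = 7 ✓
Check eq2: (-4)(2) + (-3)(3) + (-2)(-1) = -15 = -15 ✓
Check eq3: (1)(2) + (4)(3) + (3)(-1) = 11 = 11 ✓

x = 2, y = 3, z = -1


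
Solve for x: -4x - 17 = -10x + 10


Starting with: -4x - 17 = -10x + 10
Move all x terms to left: (-4 + 10)x = 10 + 17
Simplify: 6x = 27
Divide both sides by 6: x = 9/2

x = 9/2


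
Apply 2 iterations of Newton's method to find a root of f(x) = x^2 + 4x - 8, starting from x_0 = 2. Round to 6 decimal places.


Newton's method: x_(n+1) = x_n - f(x_n)/f'(x_n)
f(x) = x^2 + 4x - 8
f'(x) = 2x + 4

Iteration 1:
  f(2.000000) = 4.000000
  f'(2.000000) = 8.000000
  x_1 = 2.000000 - (4.000000)/(8.000000) = 1.500000

Iteration 2:
  f(1.500000) = 0.250000
  f'(1.500000) = 7.000000
  x_2 = 1.500000 - (0.250000)/(7.000000) = 1.464286

x_2 = 1.464286


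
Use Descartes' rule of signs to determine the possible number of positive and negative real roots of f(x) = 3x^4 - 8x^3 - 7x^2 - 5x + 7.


Descartes' rule of signs:

For positive roots, count sign changes in f(x) = 3x^4 - 8x^3 - 7x^2 - 5x + 7:
Signs of coefficients: +, -, -, -, +
Number of sign changes: 2
Possible positive real roots: 2, 0

For negative roots, examine f(-x) = 3x^4 + 8x^3 - 7x^2 + 5x + 7:
Signs of coefficients: +, +, -, +, +
Number of sign changes: 2
Possible negative real roots: 2, 0

Positive roots: 2 or 0; Negative roots: 2 or 0


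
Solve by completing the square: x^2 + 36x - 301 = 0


Start: x^2 + 36x - 301 = 0
Move constant: x^2 + 36x = 301
Half of 36 is 18, squared is 324
Add 324 to both sides: x^2 + 36x + 324 = 625
(x + 18)^2 = 625
x + 18 = ±25
x = -18 + 25 = 7 or x = -18 - 25 = -43

x = -43, x = 7


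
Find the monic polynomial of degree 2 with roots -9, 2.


A monic polynomial with roots -9, 2 is:
p(x) = (x + 9)(x - 2)
After multiplying by (x + 9): x + 9
After multiplying by (x - 2): x^2 + 7x - 18

x^2 + 7x - 18


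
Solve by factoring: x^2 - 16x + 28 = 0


We need two numbers that multiply to 28 and add to -16.
Those numbers are -14 and -2 (since (-14) * (-2) = 28 and (-14) + (-2) = -16).
So x^2 - 16x + 28 = (x - 14)(x - 2) = 0
Setting each factor to zero: x = 14 or x = 2

x = 2, x = 14


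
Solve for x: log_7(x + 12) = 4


Convert to exponential form: x + 12 = 7^4 = 2401
x = 2401 - 12 = 2389
Check: log_7(2389 + 12) = log_7(2401) = log_7(2401) = 4 ✓

x = 2389


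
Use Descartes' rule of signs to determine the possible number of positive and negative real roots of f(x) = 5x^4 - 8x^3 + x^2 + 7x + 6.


Descartes' rule of signs:

For positive roots, count sign changes in f(x) = 5x^4 - 8x^3 + x^2 + 7x + 6:
Signs of coefficients: +, -, +, +, +
Number of sign changes: 2
Possible positive real roots: 2, 0

For negative roots, examine f(-x) = 5x^4 + 8x^3 + x^2 - 7x + 6:
Signs of coefficients: +, +, +, -, +
Number of sign changes: 2
Possible negative real roots: 2, 0

Positive roots: 2 or 0; Negative roots: 2 or 0


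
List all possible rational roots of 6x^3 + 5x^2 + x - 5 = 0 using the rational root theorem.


Rational root theorem: possible roots are ±p/q where:
  p divides the constant term (-5): p ∈ {1, 5}
  q divides the leading coefficient (6): q ∈ {1, 2, 3, 6}

All possible rational roots: -5, -5/2, -5/3, -1, -5/6, -1/2, -1/3, -1/6, 1/6, 1/3, 1/2, 5/6, 1, 5/3, 5/2, 5

-5, -5/2, -5/3, -1, -5/6, -1/2, -1/3, -1/6, 1/6, 1/3, 1/2, 5/6, 1, 5/3, 5/2, 5


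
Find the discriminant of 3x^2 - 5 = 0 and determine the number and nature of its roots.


For ax^2 + bx + c = 0, discriminant D = b^2 - 4ac
Here a = 3, b = 0, c = -5
D = (0)^2 - 4(3)(-5) = 0 + 60 = 60

D = 60 > 0 but not a perfect square
The equation has 2 distinct real irrational roots.

Discriminant = 60, 2 distinct real irrational roots


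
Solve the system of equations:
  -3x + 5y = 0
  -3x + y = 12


Using Cramer's rule:
Determinant D = (-3)(1) - (-3)(5) = -3 + 15 = 12
Dx = (0)(1) - (12)(5) = 0 - 60 = -60
Dy = (-3)(12) - (-3)(0) = -36 - 0 = -36
x = Dx/D = -60/12 = -5
y = Dy/D = -36/12 = -3

x = -5, y = -3


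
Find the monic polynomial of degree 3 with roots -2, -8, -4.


A monic polynomial with roots -2, -8, -4 is:
p(x) = (x + 2)(x + 8)(x + 4)
After multiplying by (x + 2): x + 2
After multiplying by (x + 8): x^2 + 10x + 16
After multiplying by (x + 4): x^3 + 14x^2 + 56x + 64

x^3 + 14x^2 + 56x + 64


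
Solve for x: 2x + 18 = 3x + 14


Starting with: 2x + 18 = 3x + 14
Move all x terms to left: (2 - 3)x = 14 - 18
Simplify: -x = -4
Divide both sides by -1: x = 4

x = 4


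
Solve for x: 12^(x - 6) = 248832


Express both sides with the same base.
248832 = 12^5
Since the bases match, equate exponents: x - 6 = 5
So x = 5 - (-6) = 11

x = 11


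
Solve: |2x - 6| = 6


An absolute value equation |expr| = 6 gives two cases:
Case 1: 2x - 6 = 6
  2x = 12, so x = 6
Case 2: 2x - 6 = -6
  2x = 0, so x = 0

x = 0, x = 6


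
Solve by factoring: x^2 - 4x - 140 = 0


We need two numbers that multiply to -140 and add to -4.
Those numbers are -14 and 10 (since (-14) * 10 = -140 and (-14) + 10 = -4).
So x^2 - 4x - 140 = (x - 14)(x + 10) = 0
Setting each factor to zero: x = 14 or x = -10

x = -10, x = 14


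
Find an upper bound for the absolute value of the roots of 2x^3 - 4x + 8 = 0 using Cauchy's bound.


Cauchy's bound: all roots r satisfy |r| <= 1 + max(|a_i/a_n|) for i = 0,...,n-1
where a_n is the leading coefficient.

Coefficients: [2, 0, -4, 8]
Leading coefficient a_n = 2
Ratios |a_i/a_n|: 0, 2, 4
Maximum ratio: 4
Cauchy's bound: |r| <= 1 + 4 = 5

Upper bound = 5


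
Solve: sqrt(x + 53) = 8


Square both sides: x + 53 = 8^2 = 64
x = 64 - 53 = 11
x = 11
Check: sqrt(1*11 + 53) = sqrt(64) = 8 ✓

x = 11


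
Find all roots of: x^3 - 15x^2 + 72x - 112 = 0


Let p(x) = x^3 - 15x^2 + 72x - 112. By the rational root theorem (leading coefficient 1), any rational root is an integer divisor of 112: try ±1, ±2, ... in turn.
Test x = 1: value = -54 ≠ 0.
Test x = -1: value = -200 ≠ 0.
Test x = 2: value = -20 ≠ 0.
Test x = -2: value = -324 ≠ 0.
Test x = 4: value = 0 ✓, so (x - 4) is a factor.
Synthetic division by (x - 4): bring down 1; 1(4) - 15 = -11; (-11)(4) + 72 = 28; 28(4) - 112 = 0 → quotient x^2 - 11x + 28, remainder 0.
Solve the quadratic x^2 - 11x + 28 = 0: discriminant = (-11)^2 - 4(1)(28) = 121 - 112 = 9.
sqrt(9) = 3, so x = (11 ± 3)/2: x = 7 or x = 4.
Collecting all roots found:

x = 4 (multiplicity 2), x = 7


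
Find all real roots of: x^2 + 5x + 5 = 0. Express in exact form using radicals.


Using the quadratic formula: x = (-b ± sqrt(b^2 - 4ac)) / (2a)
Here a = 1, b = 5, c = 5
Discriminant = b^2 - 4ac = 5^2 - 4(1)(5) = 25 - 20 = 5
Since discriminant = 5 > 0, there are two real roots.
x = (-5 ± sqrt(5)) / 2
Numerically: x ≈ -1.3820 or x ≈ -3.6180

x = (-5 + sqrt(5)) / 2 or x = (-5 - sqrt(5)) / 2


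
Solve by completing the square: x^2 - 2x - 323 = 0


Start: x^2 - 2x - 323 = 0
Move constant: x^2 - 2x = 323
Half of -2 is -1, squared is 1
Add 1 to both sides: x^2 - 2x + 1 = 324
(x - 1)^2 = 324
x - 1 = ±18
x = 1 + 18 = 19 or x = 1 - 18 = -17

x = -17, x = 19


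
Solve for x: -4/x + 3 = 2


Subtract 3 from both sides: -4/x = -1
Multiply both sides by x: -4 = -1 * x
Divide by -1: x = 4

x = 4


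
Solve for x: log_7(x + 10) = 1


Convert to exponential form: x + 10 = 7^1 = 7
x = 7 - 10 = -3
Check: log_7(-3 + 10) = log_7(7) = log_7(7) = 1 ✓

x = -3


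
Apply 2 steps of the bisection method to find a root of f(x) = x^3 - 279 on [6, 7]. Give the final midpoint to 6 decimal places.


f(x) = x^3 - 279
f(6) = -63 < 0
f(7) = 64 > 0

Step 1: midpoint = (6.000000 + 7.000000)/2 = 6.500000
  f(6.500000) = -4.375000
  f(mid) < 0, so root is in [6.500000, 7.000000]

Step 2: midpoint = (6.500000 + 7.000000)/2 = 6.750000
  f(6.750000) = 28.546875
  f(mid) > 0, so root is in [6.500000, 6.750000]

midpoint = 6.750000


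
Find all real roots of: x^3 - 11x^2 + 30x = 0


The constant term is 0, so x = 0 is a root. Factor out x:
  x(x^2 - 11x + 30) = 0
Solve the quadratic x^2 - 11x + 30 = 0: discriminant = (-11)^2 - 4(1)(30) = 121 - 120 = 1.
sqrt(1) = 1, so x = (11 ± 1)/2: x = 6 or x = 5.

x = 0, x = 5, x = 6


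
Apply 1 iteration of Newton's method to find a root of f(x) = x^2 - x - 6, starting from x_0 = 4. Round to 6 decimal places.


Newton's method: x_(n+1) = x_n - f(x_n)/f'(x_n)
f(x) = x^2 - x - 6
f'(x) = 2x - 1

Iteration 1:
  f(4.000000) = 6.000000
  f'(4.000000) = 7.000000
  x_1 = 4.000000 - (6.000000)/(7.000000) = 3.142857

x_1 = 3.142857


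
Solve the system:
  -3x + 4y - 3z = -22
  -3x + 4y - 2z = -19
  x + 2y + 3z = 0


Using Cramer's rule. Expand each determinant along the first row.
D  = (-3)*[4*3 - (-2)*2] - 4*[(-3)*3 - (-2)*1] + (-3)*[(-3)*2 - 4*1]
  = (-3)*(16) - 4*(-7) + (-3)*(-10) = 10
Dx = (-22)*[4*3 - (-2)*2] - 4*[(-19)*3 - (-2)*0] + (-3)*[(-19)*2 - 4*0]
  = (-22)*(16) - 4*(-57) + (-3)*(-38) = -10
Dy = (-3)*[(-19)*3 - (-2)*0] - (-22)*[(-3)*3 - (-2)*1] + (-3)*[(-3)*0 - (-19)*1]
  = (-3)*(-57) - (-22)*(-7) + (-3)*(19) = -40
Dz = (-3)*[4*0 - (-19)*2] - 4*[(-3)*0 - (-19)*1] + (-22)*[(-3)*2 - 4*1]
  = (-3)*(38) - 4*(19) + (-22)*(-10) = 30
x = Dx/D = -10/10 = -1, y = Dy/D = -40/10 = -4, z = Dz/D = 30/10 = 3
Check eq1: (-3)(-1) + (4)(-4) + (-3)(3) = -22 = -22 ✓
Check eq2: (-3)(-1) + (4)(-4) + (-2)(3) = -19 = -19 ✓
Check eq3: (1)(-1) + (2)(-4) + (3)(3) = 0 = 0 ✓

x = -1, y = -4, z = 3


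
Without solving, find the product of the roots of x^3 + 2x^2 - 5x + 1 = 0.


By Vieta's formulas for x^3 + bx^2 + cx + d = 0:
  r1 + r2 + r3 = -b/a = -2
  r1*r2 + r1*r3 + r2*r3 = c/a = -5
  r1*r2*r3 = -d/a = -1


Product = -1


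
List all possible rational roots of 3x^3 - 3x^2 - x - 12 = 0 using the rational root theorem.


Rational root theorem: possible roots are ±p/q where:
  p divides the constant term (-12): p ∈ {1, 2, 3, 4, 6, 12}
  q divides the leading coefficient (3): q ∈ {1, 3}

All possible rational roots: -12, -6, -4, -3, -2, -4/3, -1, -2/3, -1/3, 1/3, 2/3, 1, 4/3, 2, 3, 4, 6, 12

-12, -6, -4, -3, -2, -4/3, -1, -2/3, -1/3, 1/3, 2/3, 1, 4/3, 2, 3, 4, 6, 12


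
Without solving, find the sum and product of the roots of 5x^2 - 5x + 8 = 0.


By Vieta's formulas for ax^2 + bx + c = 0:
  Sum of roots = -b/a
  Product of roots = c/a

Here a = 5, b = -5, c = 8
Sum = -(-5)/5 = 1
Product = 8/5 = 8/5

Sum = 1, Product = 8/5


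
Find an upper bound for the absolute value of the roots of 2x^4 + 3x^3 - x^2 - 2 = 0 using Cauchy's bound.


Cauchy's bound: all roots r satisfy |r| <= 1 + max(|a_i/a_n|) for i = 0,...,n-1
where a_n is the leading coefficient.

Coefficients: [2, 3, -1, 0, -2]
Leading coefficient a_n = 2
Ratios |a_i/a_n|: 3/2, 1/2, 0, 1
Maximum ratio: 3/2
Cauchy's bound: |r| <= 1 + 3/2 = 5/2

Upper bound = 5/2


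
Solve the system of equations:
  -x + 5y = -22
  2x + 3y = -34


Using Cramer's rule:
Determinant D = (-1)(3) - (2)(5) = -3 - 10 = -13
Dx = (-22)(3) - (-34)(5) = -66 + 170 = 104
Dy = (-1)(-34) - (2)(-22) = 34 + 44 = 78
x = Dx/D = 104/-13 = -8
y = Dy/D = 78/-13 = -6

x = -8, y = -6


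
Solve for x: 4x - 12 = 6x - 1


Starting with: 4x - 12 = 6x - 1
Move all x terms to left: (4 - 6)x = -1 + 12
Simplify: -2x = 11
Divide both sides by -2: x = -11/2

x = -11/2


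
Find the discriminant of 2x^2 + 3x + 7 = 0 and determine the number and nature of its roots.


For ax^2 + bx + c = 0, discriminant D = b^2 - 4ac
Here a = 2, b = 3, c = 7
D = (3)^2 - 4(2)(7) = 9 - 56 = -47

D = -47 < 0
The equation has no real roots (2 complex conjugate roots).

Discriminant = -47, no real roots (2 complex conjugate roots)


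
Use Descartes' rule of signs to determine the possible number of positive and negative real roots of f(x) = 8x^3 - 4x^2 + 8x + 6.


Descartes' rule of signs:

For positive roots, count sign changes in f(x) = 8x^3 - 4x^2 + 8x + 6:
Signs of coefficients: +, -, +, +
Number of sign changes: 2
Possible positive real roots: 2, 0

For negative roots, examine f(-x) = -8x^3 - 4x^2 - 8x + 6:
Signs of coefficients: -, -, -, +
Number of sign changes: 1
Possible negative real roots: 1

Positive roots: 2 or 0; Negative roots: 1


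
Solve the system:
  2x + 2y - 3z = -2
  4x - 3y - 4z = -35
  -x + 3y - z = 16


Using Cramer's rule. Expand each determinant along the first row.
D  = 2*[(-3)*(-1) - (-4)*3] - 2*[4*(-1) - (-4)*(-1)] + (-3)*[4*3 - (-3)*(-1)]
  = 2*(15) - 2*(-8) + (-3)*(9) = 19
Dx = (-2)*[(-3)*(-1) - (-4)*3] - 2*[(-35)*(-1) - (-4)*16] + (-3)*[(-35)*3 - (-3)*16]
  = (-2)*(15) - 2*(99) + (-3)*(-57) = -57
Dy = 2*[(-35)*(-1) - (-4)*16] - (-2)*[4*(-1) - (-4)*(-1)] + (-3)*[4*16 - (-35)*(-1)]
  = 2*(99) - (-2)*(-8) + (-3)*(29) = 95
Dz = 2*[(-3)*16 - (-35)*3] - 2*[4*16 - (-35)*(-1)] + (-2)*[4*3 - (-3)*(-1)]
  = 2*(57) - 2*(29) + (-2)*(9) = 38
x = Dx/D = -57/19 = -3, y = Dy/D = 95/19 = 5, z = Dz/D = 38/19 = 2
Check eq1: (2)(-3) + (2)(5) + (-3)(2) = -2 = -2 ✓
Check eq2: (4)(-3) + (-3)(5) + (-4)(2) = -35 = -35 ✓
Check eq3: (-1)(-3) + (3)(5) + (-1)(2) = 16 = 16 ✓

x = -3, y = 5, z = 2


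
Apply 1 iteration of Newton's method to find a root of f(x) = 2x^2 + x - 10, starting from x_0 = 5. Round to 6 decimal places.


Newton's method: x_(n+1) = x_n - f(x_n)/f'(x_n)
f(x) = 2x^2 + x - 10
f'(x) = 4x + 1

Iteration 1:
  f(5.000000) = 45.000000
  f'(5.000000) = 21.000000
  x_1 = 5.000000 - (45.000000)/(21.000000) = 2.857143

x_1 = 2.857143


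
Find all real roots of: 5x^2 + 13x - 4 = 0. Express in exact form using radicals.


Using the quadratic formula: x = (-b ± sqrt(b^2 - 4ac)) / (2a)
Here a = 5, b = 13, c = -4
Discriminant = b^2 - 4ac = 13^2 - 4(5)(-4) = 169 + 80 = 249
Since discriminant = 249 > 0, there are two real roots.
x = (-13 ± sqrt(249)) / 10
Numerically: x ≈ 0.2780 or x ≈ -2.8780

x = (-13 + sqrt(249)) / 10 or x = (-13 - sqrt(249)) / 10


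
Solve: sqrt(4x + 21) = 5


Square both sides: 4x + 21 = 5^2 = 25
4x = 25 - 21 = 4
x = 1
Check: sqrt(4*1 + 21) = sqrt(25) = 5 ✓

x = 1


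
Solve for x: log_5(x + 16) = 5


Convert to exponential form: x + 16 = 5^5 = 3125
x = 3125 - 16 = 3109
Check: log_5(3109 + 16) = log_5(3125) = log_5(3125) = 5 ✓

x = 3109


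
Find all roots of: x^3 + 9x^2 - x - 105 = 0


Let p(x) = x^3 + 9x^2 - x - 105. By the rational root theorem (leading coefficient 1), any rational root is an integer divisor of 105: try ±1, ±2, ... in turn.
Test x = 1: value = -96 ≠ 0.
Test x = -1: value = -96 ≠ 0.
Test x = 3: value = 0 ✓, so (x - 3) is a factor.
Synthetic division by (x - 3): bring down 1; 1(3) + 9 = 12; 12(3) - 1 = 35; 35(3) - 105 = 0 → quotient x^2 + 12x + 35, remainder 0.
Solve the quadratic x^2 + 12x + 35 = 0: discriminant = 12^2 - 4(1)(35) = 144 - 140 = 4.
sqrt(4) = 2, so x = (-12 ± 2)/2: x = -5 or x = -7.
Collecting all roots found:

x = -7, x = -5, x = 3


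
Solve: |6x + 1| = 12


An absolute value equation |expr| = 12 gives two cases:
Case 1: 6x + 1 = 12
  6x = 11, so x = 11/6
Case 2: 6x + 1 = -12
  6x = -13, so x = -13/6

x = -13/6, x = 11/6


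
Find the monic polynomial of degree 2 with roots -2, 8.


A monic polynomial with roots -2, 8 is:
p(x) = (x + 2)(x - 8)
After multiplying by (x + 2): x + 2
After multiplying by (x - 8): x^2 - 6x - 16

x^2 - 6x - 16


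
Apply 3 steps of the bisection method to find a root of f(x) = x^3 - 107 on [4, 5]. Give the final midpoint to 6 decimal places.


f(x) = x^3 - 107
f(4) = -43 < 0
f(5) = 18 > 0

Step 1: midpoint = (4.000000 + 5.000000)/2 = 4.500000
  f(4.500000) = -15.875000
  f(mid) < 0, so root is in [4.500000, 5.000000]

Step 2: midpoint = (4.500000 + 5.000000)/2 = 4.750000
  f(4.750000) = 0.171875
  f(mid) > 0, so root is in [4.500000, 4.750000]

Step 3: midpoint = (4.500000 + 4.750000)/2 = 4.625000
  f(4.625000) = -8.068359
  f(mid) < 0, so root is in [4.625000, 4.750000]

midpoint = 4.625000


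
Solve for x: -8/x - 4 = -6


Subtract -4 from both sides: -8/x = -2
Multiply both sides by x: -8 = -2 * x
Divide by -2: x = 4

x = 4


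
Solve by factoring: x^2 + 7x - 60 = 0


We need two numbers that multiply to -60 and add to 7.
Those numbers are 12 and -5 (since 12 * (-5) = -60 and 12 + (-5) = 7).
So x^2 + 7x - 60 = (x + 12)(x - 5) = 0
Setting each factor to zero: x = -12 or x = 5

x = -12, x = 5


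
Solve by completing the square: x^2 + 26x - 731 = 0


Start: x^2 + 26x - 731 = 0
Move constant: x^2 + 26x = 731
Half of 26 is 13, squared is 169
Add 169 to both sides: x^2 + 26x + 169 = 900
(x + 13)^2 = 900
x + 13 = ±30
x = -13 + 30 = 17 or x = -13 - 30 = -43

x = -43, x = 17


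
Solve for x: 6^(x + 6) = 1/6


Express both sides with the same base.
1/6 = 6^(-1)
Since the bases match, equate exponents: x + 6 = -1
So x = -1 - (6) = -7

x = -7


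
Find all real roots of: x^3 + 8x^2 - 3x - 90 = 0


Let p(x) = x^3 + 8x^2 - 3x - 90. By the rational root theorem (leading coefficient 1), any rational root is an integer divisor of 90: try ±1, ±2, ... in turn.
Test x = 1: value = -84 ≠ 0.
Test x = -1: value = -80 ≠ 0.
Test x = 2: value = -56 ≠ 0.
Test x = -2: value = -60 ≠ 0.
Test x = 3: value = 0 ✓, so (x - 3) is a factor.
Synthetic division by (x - 3): bring down 1; 1(3) + 8 = 11; 11(3) - 3 = 30; 30(3) - 90 = 0 → quotient x^2 + 11x + 30, remainder 0.
Solve the quadratic x^2 + 11x + 30 = 0: discriminant = 11^2 - 4(1)(30) = 121 - 120 = 1.
sqrt(1) = 1, so x = (-11 ± 1)/2: x = -5 or x = -6.

x = -6, x = -5, x = 3


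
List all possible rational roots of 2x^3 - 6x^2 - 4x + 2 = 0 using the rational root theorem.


Rational root theorem: possible roots are ±p/q where:
  p divides the constant term (2): p ∈ {1, 2}
  q divides the leading coefficient (2): q ∈ {1, 2}

All possible rational roots: -2, -1, -1/2, 1/2, 1, 2

-2, -1, -1/2, 1/2, 1, 2


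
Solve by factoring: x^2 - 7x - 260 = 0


We need two numbers that multiply to -260 and add to -7.
Those numbers are 13 and -20 (since 13 * (-20) = -260 and 13 + (-20) = -7).
So x^2 - 7x - 260 = (x + 13)(x - 20) = 0
Setting each factor to zero: x = -13 or x = 20

x = -13, x = 20


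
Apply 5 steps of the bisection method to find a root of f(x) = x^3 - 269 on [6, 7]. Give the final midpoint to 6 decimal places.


f(x) = x^3 - 269
f(6) = -53 < 0
f(7) = 74 > 0

Step 1: midpoint = (6.000000 + 7.000000)/2 = 6.500000
  f(6.500000) = 5.625000
  f(mid) > 0, so root is in [6.000000, 6.500000]

Step 2: midpoint = (6.000000 + 6.500000)/2 = 6.250000
  f(6.250000) = -24.859375
  f(mid) < 0, so root is in [6.250000, 6.500000]

Step 3: midpoint = (6.250000 + 6.500000)/2 = 6.375000
  f(6.375000) = -9.916016
  f(mid) < 0, so root is in [6.375000, 6.500000]

Step 4: midpoint = (6.375000 + 6.500000)/2 = 6.437500
  f(6.437500) = -2.220947
  f(mid) < 0, so root is in [6.437500, 6.500000]

Step 5: midpoint = (6.437500 + 6.500000)/2 = 6.468750
  f(6.468750) = 1.683075
  f(mid) > 0, so root is in [6.437500, 6.468750]

midpoint = 6.468750


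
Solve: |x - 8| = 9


An absolute value equation |expr| = 9 gives two cases:
Case 1: x - 8 = 9
  x = 17, so x = 17
Case 2: x - 8 = -9
  x = -1, so x = -1

x = -1, x = 17


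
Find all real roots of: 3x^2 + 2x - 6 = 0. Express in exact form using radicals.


Using the quadratic formula: x = (-b ± sqrt(b^2 - 4ac)) / (2a)
Here a = 3, b = 2, c = -6
Discriminant = b^2 - 4ac = 2^2 - 4(3)(-6) = 4 + 72 = 76
Since discriminant = 76 > 0, there are two real roots.
x = (-2 ± 2*sqrt(19)) / 6
Simplifying: x = (-1 ± sqrt(19)) / 3
Numerically: x ≈ 1.1196 or x ≈ -1.7863

x = (-1 + sqrt(19)) / 3 or x = (-1 - sqrt(19)) / 3


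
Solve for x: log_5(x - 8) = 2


Convert to exponential form: x - 8 = 5^2 = 25
x = 25 + 8 = 33
Check: log_5(33 - 8) = log_5(25) = log_5(25) = 2 ✓

x = 33


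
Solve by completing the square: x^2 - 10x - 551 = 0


Start: x^2 - 10x - 551 = 0
Move constant: x^2 - 10x = 551
Half of -10 is -5, squared is 25
Add 25 to both sides: x^2 - 10x + 25 = 576
(x - 5)^2 = 576
x - 5 = ±24
x = 5 + 24 = 29 or x = 5 - 24 = -19

x = -19, x = 29


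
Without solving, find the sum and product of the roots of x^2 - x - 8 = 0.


By Vieta's formulas for ax^2 + bx + c = 0:
  Sum of roots = -b/a
  Product of roots = c/a

Here a = 1, b = -1, c = -8
Sum = -(-1)/1 = 1
Product = -8/1 = -8

Sum = 1, Product = -8


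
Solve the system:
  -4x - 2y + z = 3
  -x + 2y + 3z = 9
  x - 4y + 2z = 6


Using Cramer's rule. Expand each determinant along the first row.
D  = (-4)*[2*2 - 3*(-4)] - (-2)*[(-1)*2 - 3*1] + 1*[(-1)*(-4) - 2*1]
  = (-4)*(16) - (-2)*(-5) + 1*(2) = -72
Dx = 3*[2*2 - 3*(-4)] - (-2)*[9*2 - 3*6] + 1*[9*(-4) - 2*6]
  = 3*(16) - (-2)*(0) + 1*(-48) = 0
Dy = (-4)*[9*2 - 3*6] - 3*[(-1)*2 - 3*1] + 1*[(-1)*6 - 9*1]
  = (-4)*(0) - 3*(-5) + 1*(-15) = 0
Dz = (-4)*[2*6 - 9*(-4)] - (-2)*[(-1)*6 - 9*1] + 3*[(-1)*(-4) - 2*1]
  = (-4)*(48) - (-2)*(-15) + 3*(2) = -216
x = Dx/D = 0/-72 = 0, y = Dy/D = 0/-72 = 0, z = Dz/D = -216/-72 = 3
Check eq1: (-4)(0) + (-2)(0) + (1)(3) = 3 = 3 ✓
Check eq2: (-1)(0) + (2)(0) + (3)(3) = 9 = 9 ✓
Check eq3: (1)(0) + (-4)(0) + (2)(3) = 6 = 6 ✓

x = 0, y = 0, z = 3


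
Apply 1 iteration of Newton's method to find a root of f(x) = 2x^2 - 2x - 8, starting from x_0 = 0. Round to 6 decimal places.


Newton's method: x_(n+1) = x_n - f(x_n)/f'(x_n)
f(x) = 2x^2 - 2x - 8
f'(x) = 4x - 2

Iteration 1:
  f(0.000000) = -8.000000
  f'(0.000000) = -2.000000
  x_1 = 0.000000 - (-8.000000)/(-2.000000) = -4.000000

x_1 = -4.000000


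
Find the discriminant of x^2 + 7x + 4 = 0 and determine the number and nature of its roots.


For ax^2 + bx + c = 0, discriminant D = b^2 - 4ac
Here a = 1, b = 7, c = 4
D = (7)^2 - 4(1)(4) = 49 - 16 = 33

D = 33 > 0 but not a perfect square
The equation has 2 distinct real irrational roots.

Discriminant = 33, 2 distinct real irrational roots


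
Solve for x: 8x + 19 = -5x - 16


Starting with: 8x + 19 = -5x - 16
Move all x terms to left: (8 + 5)x = -16 - 19
Simplify: 13x = -35
Divide both sides by 13: x = -35/13

x = -35/13


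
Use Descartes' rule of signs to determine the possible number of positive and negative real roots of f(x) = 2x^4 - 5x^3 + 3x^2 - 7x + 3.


Descartes' rule of signs:

For positive roots, count sign changes in f(x) = 2x^4 - 5x^3 + 3x^2 - 7x + 3:
Signs of coefficients: +, -, +, -, +
Number of sign changes: 4
Possible positive real roots: 4, 2, 0

For negative roots, examine f(-x) = 2x^4 + 5x^3 + 3x^2 + 7x + 3:
Signs of coefficients: +, +, +, +, +
Number of sign changes: 0
Possible negative real roots: 0

Positive roots: 4 or 2 or 0; Negative roots: 0


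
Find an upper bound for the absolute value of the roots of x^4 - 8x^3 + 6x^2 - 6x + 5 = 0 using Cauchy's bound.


Cauchy's bound: all roots r satisfy |r| <= 1 + max(|a_i/a_n|) for i = 0,...,n-1
where a_n is the leading coefficient.

Coefficients: [1, -8, 6, -6, 5]
Leading coefficient a_n = 1
Ratios |a_i/a_n|: 8, 6, 6, 5
Maximum ratio: 8
Cauchy's bound: |r| <= 1 + 8 = 9

Upper bound = 9


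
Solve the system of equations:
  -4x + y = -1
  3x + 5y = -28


Using Cramer's rule:
Determinant D = (-4)(5) - (3)(1) = -20 - 3 = -23
Dx = (-1)(5) - (-28)(1) = -5 + 28 = 23
Dy = (-4)(-28) - (3)(-1) = 112 + 3 = 115
x = Dx/D = 23/-23 = -1
y = Dy/D = 115/-23 = -5

x = -1, y = -5


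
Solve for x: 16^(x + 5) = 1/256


Express both sides with the same base.
1/256 = 16^(-2)
Since the bases match, equate exponents: x + 5 = -2
So x = -2 - (5) = -7

x = -7


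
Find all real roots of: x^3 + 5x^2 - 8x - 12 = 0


Let p(x) = x^3 + 5x^2 - 8x - 12. By the rational root theorem (leading coefficient 1), any rational root is an integer divisor of 12: try ±1, ±2, ... in turn.
Test x = 1: value = -14 ≠ 0.
Test x = -1: value = 0 ✓, so (x + 1) is a factor.
Synthetic division by (x + 1): bring down 1; 1(-1) + 5 = 4; 4(-1) - 8 = -12; (-12)(-1) - 12 = 0 → quotient x^2 + 4x - 12, remainder 0.
Solve the quadratic x^2 + 4x - 12 = 0: discriminant = 4^2 - 4(1)(-12) = 16 + 48 = 64.
sqrt(64) = 8, so x = (-4 ± 8)/2: x = 2 or x = -6.

x = -6, x = -1, x = 2


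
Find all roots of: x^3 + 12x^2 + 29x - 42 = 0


Let p(x) = x^3 + 12x^2 + 29x - 42. By the rational root theorem (leading coefficient 1), any rational root is an integer divisor of 42: try ±1, ±2, ... in turn.
Test x = 1: value = 0 ✓, so (x - 1) is a factor.
Synthetic division by (x - 1): bring down 1; 1(1) + 12 = 13; 13(1) + 29 = 42; 42(1) - 42 = 0 → quotient x^2 + 13x + 42, remainder 0.
Solve the quadratic x^2 + 13x + 42 = 0: discriminant = 13^2 - 4(1)(42) = 169 - 168 = 1.
sqrt(1) = 1, so x = (-13 ± 1)/2: x = -6 or x = -7.
Collecting all roots found:

x = -7, x = -6, x = 1


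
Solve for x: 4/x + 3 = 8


Subtract 3 from both sides: 4/x = 5
Multiply both sides by x: 4 = 5 * x
Divide by 5: x = 4/5

x = 4/5


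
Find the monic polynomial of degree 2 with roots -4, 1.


A monic polynomial with roots -4, 1 is:
p(x) = (x + 4)(x - 1)
After multiplying by (x + 4): x + 4
After multiplying by (x - 1): x^2 + 3x - 4

x^2 + 3x - 4


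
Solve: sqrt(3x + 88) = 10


Square both sides: 3x + 88 = 10^2 = 100
3x = 100 - 88 = 12
x = 4
Check: sqrt(3*4 + 88) = sqrt(100) = 10 ✓

x = 4


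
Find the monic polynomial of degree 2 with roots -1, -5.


A monic polynomial with roots -1, -5 is:
p(x) = (x + 1)(x + 5)
After multiplying by (x + 1): x + 1
After multiplying by (x + 5): x^2 + 6x + 5

x^2 + 6x + 5


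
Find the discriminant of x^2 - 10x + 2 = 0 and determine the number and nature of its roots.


For ax^2 + bx + c = 0, discriminant D = b^2 - 4ac
Here a = 1, b = -10, c = 2
D = (-10)^2 - 4(1)(2) = 100 - 8 = 92

D = 92 > 0 but not a perfect square
The equation has 2 distinct real irrational roots.

Discriminant = 92, 2 distinct real irrational roots


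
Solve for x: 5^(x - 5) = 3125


Express both sides with the same base.
3125 = 5^5
Since the bases match, equate exponents: x - 5 = 5
So x = 5 - (-5) = 10

x = 10


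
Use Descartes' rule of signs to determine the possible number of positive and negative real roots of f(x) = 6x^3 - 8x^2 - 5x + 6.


Descartes' rule of signs:

For positive roots, count sign changes in f(x) = 6x^3 - 8x^2 - 5x + 6:
Signs of coefficients: +, -, -, +
Number of sign changes: 2
Possible positive real roots: 2, 0

For negative roots, examine f(-x) = -6x^3 - 8x^2 + 5x + 6:
Signs of coefficients: -, -, +, +
Number of sign changes: 1
Possible negative real roots: 1

Positive roots: 2 or 0; Negative roots: 1


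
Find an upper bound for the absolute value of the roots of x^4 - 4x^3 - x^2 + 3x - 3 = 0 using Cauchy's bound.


Cauchy's bound: all roots r satisfy |r| <= 1 + max(|a_i/a_n|) for i = 0,...,n-1
where a_n is the leading coefficient.

Coefficients: [1, -4, -1, 3, -3]
Leading coefficient a_n = 1
Ratios |a_i/a_n|: 4, 1, 3, 3
Maximum ratio: 4
Cauchy's bound: |r| <= 1 + 4 = 5

Upper bound = 5


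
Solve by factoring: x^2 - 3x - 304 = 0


We need two numbers that multiply to -304 and add to -3.
Those numbers are 16 and -19 (since 16 * (-19) = -304 and 16 + (-19) = -3).
So x^2 - 3x - 304 = (x + 16)(x - 19) = 0
Setting each factor to zero: x = -16 or x = 19

x = -16, x = 19


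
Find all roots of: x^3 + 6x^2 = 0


The lowest-degree term is x^2, so x = 0 is a root with multiplicity 2. Factor out x^2:
  x + 6 = 0
Linear factor x + 6 = 0 gives x = -6.
Collecting all roots found:

x = -6, x = 0 (multiplicity 2)


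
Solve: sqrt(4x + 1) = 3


Square both sides: 4x + 1 = 3^2 = 9
4x = 9 - 1 = 8
x = 2
Check: sqrt(4*2 + 1) = sqrt(9) = 3 ✓

x = 2


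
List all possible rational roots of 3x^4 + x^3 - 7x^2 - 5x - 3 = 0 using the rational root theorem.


Rational root theorem: possible roots are ±p/q where:
  p divides the constant term (-3): p ∈ {1, 3}
  q divides the leading coefficient (3): q ∈ {1, 3}

All possible rational roots: -3, -1, -1/3, 1/3, 1, 3

-3, -1, -1/3, 1/3, 1, 3


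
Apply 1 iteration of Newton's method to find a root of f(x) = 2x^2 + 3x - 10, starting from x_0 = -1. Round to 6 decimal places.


Newton's method: x_(n+1) = x_n - f(x_n)/f'(x_n)
f(x) = 2x^2 + 3x - 10
f'(x) = 4x + 3

Iteration 1:
  f(-1.000000) = -11.000000
  f'(-1.000000) = -1.000000
  x_1 = -1.000000 - (-11.000000)/(-1.000000) = -12.000000

x_1 = -12.000000


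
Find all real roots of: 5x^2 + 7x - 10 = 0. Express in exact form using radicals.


Using the quadratic formula: x = (-b ± sqrt(b^2 - 4ac)) / (2a)
Here a = 5, b = 7, c = -10
Discriminant = b^2 - 4ac = 7^2 - 4(5)(-10) = 49 + 200 = 249
Since discriminant = 249 > 0, there are two real roots.
x = (-7 ± sqrt(249)) / 10
Numerically: x ≈ 0.8780 or x ≈ -2.2780

x = (-7 + sqrt(249)) / 10 or x = (-7 - sqrt(249)) / 10


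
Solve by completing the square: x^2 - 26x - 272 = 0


Start: x^2 - 26x - 272 = 0
Move constant: x^2 - 26x = 272
Half of -26 is -13, squared is 169
Add 169 to both sides: x^2 - 26x + 169 = 441
(x - 13)^2 = 441
x - 13 = ±21
x = 13 + 21 = 34 or x = 13 - 21 = -8

x = -8, x = 34


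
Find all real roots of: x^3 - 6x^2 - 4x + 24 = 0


Let p(x) = x^3 - 6x^2 - 4x + 24. By the rational root theorem (leading coefficient 1), any rational root is an integer divisor of 24: try ±1, ±2, ... in turn.
Test x = 1: value = 15 ≠ 0.
Test x = -1: value = 21 ≠ 0.
Test x = 2: value = 0 ✓, so (x - 2) is a factor.
Synthetic division by (x - 2): bring down 1; 1(2) - 6 = -4; (-4)(2) - 4 = -12; (-12)(2) + 24 = 0 → quotient x^2 - 4x - 12, remainder 0.
Solve the quadratic x^2 - 4x - 12 = 0: discriminant = (-4)^2 - 4(1)(-12) = 16 + 48 = 64.
sqrt(64) = 8, so x = (4 ± 8)/2: x = 6 or x = -2.

x = -2, x = 2, x = 6


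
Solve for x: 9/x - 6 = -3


Subtract -6 from both sides: 9/x = 3
Multiply both sides by x: 9 = 3 * x
Divide by 3: x = 3

x = 3


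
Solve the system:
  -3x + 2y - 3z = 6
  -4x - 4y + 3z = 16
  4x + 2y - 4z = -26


Using Cramer's rule. Expand each determinant along the first row.
D  = (-3)*[(-4)*(-4) - 3*2] - 2*[(-4)*(-4) - 3*4] + (-3)*[(-4)*2 - (-4)*4]
  = (-3)*(10) - 2*(4) + (-3)*(8) = -62
Dx = 6*[(-4)*(-4) - 3*2] - 2*[16*(-4) - 3*(-26)] + (-3)*[16*2 - (-4)*(-26)]
  = 6*(10) - 2*(14) + (-3)*(-72) = 248
Dy = (-3)*[16*(-4) - 3*(-26)] - 6*[(-4)*(-4) - 3*4] + (-3)*[(-4)*(-26) - 16*4]
  = (-3)*(14) - 6*(4) + (-3)*(40) = -186
Dz = (-3)*[(-4)*(-26) - 16*2] - 2*[(-4)*(-26) - 16*4] + 6*[(-4)*2 - (-4)*4]
  = (-3)*(72) - 2*(40) + 6*(8) = -248
x = Dx/D = 248/-62 = -4, y = Dy/D = -186/-62 = 3, z = Dz/D = -248/-62 = 4
Check eq1: (-3)(-4) + (2)(3) + (-3)(4) = 6 = 6 ✓
Check eq2: (-4)(-4) + (-4)(3) + (3)(4) = 16 = 16 ✓
Check eq3: (4)(-4) + (2)(3) + (-4)(4) = -26 = -26 ✓

x = -4, y = 3, z = 4


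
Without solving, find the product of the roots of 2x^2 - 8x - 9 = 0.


By Vieta's formulas for ax^2 + bx + c = 0:
  Sum of roots = -b/a
  Product of roots = c/a

Here a = 2, b = -8, c = -9
Sum = -(-8)/2 = 4
Product = -9/2 = -9/2

Product = -9/2


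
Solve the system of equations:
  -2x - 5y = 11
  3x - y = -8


Using Cramer's rule:
Determinant D = (-2)(-1) - (3)(-5) = 2 + 15 = 17
Dx = (11)(-1) - (-8)(-5) = -11 - 40 = -51
Dy = (-2)(-8) - (3)(11) = 16 - 33 = -17
x = Dx/D = -51/17 = -3
y = Dy/D = -17/17 = -1

x = -3, y = -1


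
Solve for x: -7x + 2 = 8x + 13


Starting with: -7x + 2 = 8x + 13
Move all x terms to left: (-7 - 8)x = 13 - 2
Simplify: -15x = 11
Divide both sides by -15: x = -11/15

x = -11/15


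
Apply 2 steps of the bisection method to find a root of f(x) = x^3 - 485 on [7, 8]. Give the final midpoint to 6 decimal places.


f(x) = x^3 - 485
f(7) = -142 < 0
f(8) = 27 > 0

Step 1: midpoint = (7.000000 + 8.000000)/2 = 7.500000
  f(7.500000) = -63.125000
  f(mid) < 0, so root is in [7.500000, 8.000000]

Step 2: midpoint = (7.500000 + 8.000000)/2 = 7.750000
  f(7.750000) = -19.515625
  f(mid) < 0, so root is in [7.750000, 8.000000]

midpoint = 7.750000


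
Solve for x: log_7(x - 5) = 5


Convert to exponential form: x - 5 = 7^5 = 16807
x = 16807 + 5 = 16812
Check: log_7(16812 - 5) = log_7(16807) = log_7(16807) = 5 ✓

x = 16812


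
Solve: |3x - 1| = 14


An absolute value equation |expr| = 14 gives two cases:
Case 1: 3x - 1 = 14
  3x = 15, so x = 5
Case 2: 3x - 1 = -14
  3x = -13, so x = -13/3

x = -13/3, x = 5


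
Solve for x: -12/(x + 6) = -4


Multiply both sides by (x + 6): -12 = -4(x + 6)
Distribute: -12 = -4x - 24
-4x = -12 + 24 = 12
x = -3

x = -3


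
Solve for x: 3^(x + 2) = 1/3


Express both sides with the same base.
1/3 = 3^(-1)
Since the bases match, equate exponents: x + 2 = -1
So x = -1 - (2) = -3

x = -3


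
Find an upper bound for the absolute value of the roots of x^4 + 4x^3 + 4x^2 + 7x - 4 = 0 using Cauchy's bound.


Cauchy's bound: all roots r satisfy |r| <= 1 + max(|a_i/a_n|) for i = 0,...,n-1
where a_n is the leading coefficient.

Coefficients: [1, 4, 4, 7, -4]
Leading coefficient a_n = 1
Ratios |a_i/a_n|: 4, 4, 7, 4
Maximum ratio: 7
Cauchy's bound: |r| <= 1 + 7 = 8

Upper bound = 8


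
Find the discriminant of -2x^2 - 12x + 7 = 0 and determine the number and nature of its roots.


For ax^2 + bx + c = 0, discriminant D = b^2 - 4ac
Here a = -2, b = -12, c = 7
D = (-12)^2 - 4(-2)(7) = 144 + 56 = 200

D = 200 > 0 but not a perfect square
The equation has 2 distinct real irrational roots.

Discriminant = 200, 2 distinct real irrational roots


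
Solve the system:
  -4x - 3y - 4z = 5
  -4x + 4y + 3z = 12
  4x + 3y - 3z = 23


Using Cramer's rule. Expand each determinant along the first row.
D  = (-4)*[4*(-3) - 3*3] - (-3)*[(-4)*(-3) - 3*4] + (-4)*[(-4)*3 - 4*4]
  = (-4)*(-21) - (-3)*(0) + (-4)*(-28) = 196
Dx = 5*[4*(-3) - 3*3] - (-3)*[12*(-3) - 3*23] + (-4)*[12*3 - 4*23]
  = 5*(-21) - (-3)*(-105) + (-4)*(-56) = -196
Dy = (-4)*[12*(-3) - 3*23] - 5*[(-4)*(-3) - 3*4] + (-4)*[(-4)*23 - 12*4]
  = (-4)*(-105) - 5*(0) + (-4)*(-140) = 980
Dz = (-4)*[4*23 - 12*3] - (-3)*[(-4)*23 - 12*4] + 5*[(-4)*3 - 4*4]
  = (-4)*(56) - (-3)*(-140) + 5*(-28) = -784
x = Dx/D = -196/196 = -1, y = Dy/D = 980/196 = 5, z = Dz/D = -784/196 = -4
Check eq1: (-4)(-1) + (-3)(5) + (-4)(-4) = 5 = 5 ✓
Check eq2: (-4)(-1) + (4)(5) + (3)(-4) = 12 = 12 ✓
Check eq3: (4)(-1) + (3)(5) + (-3)(-4) = 23 = 23 ✓

x = -1, y = 5, z = -4


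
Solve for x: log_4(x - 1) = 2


Convert to exponential form: x - 1 = 4^2 = 16
x = 16 + 1 = 17
Check: log_4(17 - 1) = log_4(16) = log_4(16) = 2 ✓

x = 17


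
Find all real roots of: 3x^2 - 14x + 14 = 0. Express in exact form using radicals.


Using the quadratic formula: x = (-b ± sqrt(b^2 - 4ac)) / (2a)
Here a = 3, b = -14, c = 14
Discriminant = b^2 - 4ac = (-14)^2 - 4(3)(14) = 196 - 168 = 28
Since discriminant = 28 > 0, there are two real roots.
x = (14 ± 2*sqrt(7)) / 6
Simplifying: x = (7 ± sqrt(7)) / 3
Numerically: x ≈ 3.2153 or x ≈ 1.4514

x = (7 + sqrt(7)) / 3 or x = (7 - sqrt(7)) / 3


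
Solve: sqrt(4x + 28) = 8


Square both sides: 4x + 28 = 8^2 = 64
4x = 64 - 28 = 36
x = 9
Check: sqrt(4*9 + 28) = sqrt(64) = 8 ✓

x = 9


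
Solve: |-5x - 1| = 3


An absolute value equation |expr| = 3 gives two cases:
Case 1: -5x - 1 = 3
  -5x = 4, so x = -4/5
Case 2: -5x - 1 = -3
  -5x = -2, so x = 2/5

x = -4/5, x = 2/5


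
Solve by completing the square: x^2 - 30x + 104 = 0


Start: x^2 - 30x + 104 = 0
Move constant: x^2 - 30x = -104
Half of -30 is -15, squared is 225
Add 225 to both sides: x^2 - 30x + 225 = 121
(x - 15)^2 = 121
x - 15 = ±11
x = 15 + 11 = 26 or x = 15 - 11 = 4

x = 4, x = 26


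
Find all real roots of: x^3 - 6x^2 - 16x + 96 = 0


Let p(x) = x^3 - 6x^2 - 16x + 96. By the rational root theorem (leading coefficient 1), any rational root is an integer divisor of 96: try ±1, ±2, ... in turn.
Test x = 1: value = 75 ≠ 0.
Test x = -1: value = 105 ≠ 0.
Test x = 2: value = 48 ≠ 0.
Test x = -2: value = 96 ≠ 0.
Test x = 3: value = 21 ≠ 0.
Test x = -3: value = 63 ≠ 0.
Test x = 4: value = 0 ✓, so (x - 4) is a factor.
Synthetic division by (x - 4): bring down 1; 1(4) - 6 = -2; (-2)(4) - 16 = -24; (-24)(4) + 96 = 0 → quotient x^2 - 2x - 24, remainder 0.
Solve the quadratic x^2 - 2x - 24 = 0: discriminant = (-2)^2 - 4(1)(-24) = 4 + 96 = 100.
sqrt(100) = 10, so x = (2 ± 10)/2: x = 6 or x = -4.

x = -4, x = 4, x = 6


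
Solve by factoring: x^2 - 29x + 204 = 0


We need two numbers that multiply to 204 and add to -29.
Those numbers are -17 and -12 (since (-17) * (-12) = 204 and (-17) + (-12) = -29).
So x^2 - 29x + 204 = (x - 17)(x - 12) = 0
Setting each factor to zero: x = 17 or x = 12

x = 12, x = 17


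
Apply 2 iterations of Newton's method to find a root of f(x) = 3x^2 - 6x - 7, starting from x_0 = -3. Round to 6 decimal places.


Newton's method: x_(n+1) = x_n - f(x_n)/f'(x_n)
f(x) = 3x^2 - 6x - 7
f'(x) = 6x - 6

Iteration 1:
  f(-3.000000) = 38.000000
  f'(-3.000000) = -24.000000
  x_1 = -3.000000 - (38.000000)/(-24.000000) = -1.416667

Iteration 2:
  f(-1.416667) = 7.520833
  f'(-1.416667) = -14.500000
  x_2 = -1.416667 - (7.520833)/(-14.500000) = -0.897989

x_2 = -0.897989


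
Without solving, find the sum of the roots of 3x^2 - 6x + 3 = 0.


By Vieta's formulas for ax^2 + bx + c = 0:
  Sum of roots = -b/a
  Product of roots = c/a

Here a = 3, b = -6, c = 3
Sum = -(-6)/3 = 2
Product = 3/3 = 1

Sum = 2


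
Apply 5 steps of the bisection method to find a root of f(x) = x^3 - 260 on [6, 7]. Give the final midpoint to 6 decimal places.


f(x) = x^3 - 260
f(6) = -44 < 0
f(7) = 83 > 0

Step 1: midpoint = (6.000000 + 7.000000)/2 = 6.500000
  f(6.500000) = 14.625000
  f(mid) > 0, so root is in [6.000000, 6.500000]

Step 2: midpoint = (6.000000 + 6.500000)/2 = 6.250000
  f(6.250000) = -15.859375
  f(mid) < 0, so root is in [6.250000, 6.500000]

Step 3: midpoint = (6.250000 + 6.500000)/2 = 6.375000
  f(6.375000) = -0.916016
  f(mid) < 0, so root is in [6.375000, 6.500000]

Step 4: midpoint = (6.375000 + 6.500000)/2 = 6.437500
  f(6.437500) = 6.779053
  f(mid) > 0, so root is in [6.375000, 6.437500]

Step 5: midpoint = (6.375000 + 6.437500)/2 = 6.406250
  f(6.406250) = 2.912750
  f(mid) > 0, so root is in [6.375000, 6.406250]

midpoint = 6.406250


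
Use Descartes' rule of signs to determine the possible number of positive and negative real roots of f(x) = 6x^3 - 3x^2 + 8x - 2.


Descartes' rule of signs:

For positive roots, count sign changes in f(x) = 6x^3 - 3x^2 + 8x - 2:
Signs of coefficients: +, -, +, -
Number of sign changes: 3
Possible positive real roots: 3, 1

For negative roots, examine f(-x) = -6x^3 - 3x^2 - 8x - 2:
Signs of coefficients: -, -, -, -
Number of sign changes: 0
Possible negative real roots: 0

Positive roots: 3 or 1; Negative roots: 0


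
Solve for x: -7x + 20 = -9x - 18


Starting with: -7x + 20 = -9x - 18
Move all x terms to left: (-7 + 9)x = -18 - 20
Simplify: 2x = -38
Divide both sides by 2: x = -19

x = -19
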